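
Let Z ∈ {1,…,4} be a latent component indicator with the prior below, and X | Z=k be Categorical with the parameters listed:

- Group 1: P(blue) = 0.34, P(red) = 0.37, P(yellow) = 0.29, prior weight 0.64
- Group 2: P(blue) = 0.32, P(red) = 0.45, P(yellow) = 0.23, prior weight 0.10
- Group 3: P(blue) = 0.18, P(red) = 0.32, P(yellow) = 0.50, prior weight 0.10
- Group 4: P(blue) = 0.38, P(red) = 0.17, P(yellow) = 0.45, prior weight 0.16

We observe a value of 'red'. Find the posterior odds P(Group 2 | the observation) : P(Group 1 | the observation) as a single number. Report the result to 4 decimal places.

Only the two components matter; the odds are (π_i f_i(x)) / (π_j f_j(x)).
Categorical probabilities:
  p_1 = 0.37
  p_2 = 0.45
  p_3 = 0.32
  p_4 = 0.17
Posterior odds = (π_2·p_2) / (π_1·p_1) = (0.10·0.45) / (0.64·0.37) = 0.045 / 0.2368 ≈ 0.1900

0.1900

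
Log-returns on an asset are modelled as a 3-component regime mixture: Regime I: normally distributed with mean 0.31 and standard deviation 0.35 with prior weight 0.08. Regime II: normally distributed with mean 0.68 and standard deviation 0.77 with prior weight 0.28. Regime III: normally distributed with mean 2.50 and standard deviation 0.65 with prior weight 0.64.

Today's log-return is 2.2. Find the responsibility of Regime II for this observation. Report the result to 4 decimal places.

By Bayes' theorem, P(k | x) = π_k f_k(x) / Σ_j π_j f_j(x).
Component likelihoods at x = 2.2:
  f_I = 5.30675e-07
  f_II = 0.073832
  f_III = 0.551748
Unnormalised posteriors:
  π_I·f_I = 0.08 × 5.30675e-07 = 4.2454e-08
  π_II·f_II = 0.28 × 0.073832 = 0.020673
  π_III·f_III = 0.64 × 0.551748 = 0.353118
Sum: 4.2454e-08 + 0.020673 + 0.353118 = 0.373791
So the posterior for Regime II is 0.020673 / 0.373791 ≈ 0.0553.

0.0553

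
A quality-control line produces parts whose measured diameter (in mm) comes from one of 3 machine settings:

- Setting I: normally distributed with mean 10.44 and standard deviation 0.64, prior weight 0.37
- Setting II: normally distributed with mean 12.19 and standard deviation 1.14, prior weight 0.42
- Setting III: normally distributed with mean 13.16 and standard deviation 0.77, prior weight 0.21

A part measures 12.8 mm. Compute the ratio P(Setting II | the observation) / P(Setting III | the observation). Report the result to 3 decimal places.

Posterior odds = (π_i f_i(x)) / (π_j f_j(x)); the normalising sum cancels.
Evaluate each component's likelihood at the observed value:
  p_I = (1/(0.64·√(2π)))·exp(−(12.8−10.44)²/(2·0.64²)) = 0.623347·exp(-6.79883) = 0.000695083
  p_II = (1/(1.14·√(2π)))·exp(−(12.8−12.19)²/(2·1.14²)) = 0.349949·exp(-0.14316) = 0.303272
  p_III = (1/(0.77·√(2π)))·exp(−(12.8−13.16)²/(2·0.77²)) = 0.518107·exp(-0.10929) = 0.464466
0.127374 / 0.0975378 ≈ 1.306

1.306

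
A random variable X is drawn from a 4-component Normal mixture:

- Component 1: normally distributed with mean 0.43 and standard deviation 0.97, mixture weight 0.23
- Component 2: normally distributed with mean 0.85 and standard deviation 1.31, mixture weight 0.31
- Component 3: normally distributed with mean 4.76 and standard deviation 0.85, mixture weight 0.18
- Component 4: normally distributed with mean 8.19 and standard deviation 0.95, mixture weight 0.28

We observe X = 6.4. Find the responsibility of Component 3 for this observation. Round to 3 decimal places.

0.397

Apply Bayes' rule: the posterior for each component is proportional to its prior times its likelihood at x.
Component likelihoods at x = 6.4:
  L_1 = (1/(0.97·√(2π)))·exp(−(6.4−0.43)²/(2·0.97²)) = 0.411281·exp(-18.93979) = 2.44732e-09
  L_2 = (1/(1.31·√(2π)))·exp(−(6.4−0.85)²/(2·1.31²)) = 0.304536·exp(-8.97456) = 3.85509e-05
  L_3 = (1/(0.85·√(2π)))·exp(−(6.4−4.76)²/(2·0.85²)) = 0.469344·exp(-1.86131) = 0.072968
  L_4 = (1/(0.95·√(2π)))·exp(−(6.4−8.19)²/(2·0.95²)) = 0.419939·exp(-1.77512) = 0.0711639
Unnormalised posteriors:
  π_1·L_1 = 0.23 × 2.44732e-09 = 5.62884e-10
  π_2·L_2 = 0.31 × 3.85509e-05 = 1.19508e-05
  π_3·L_3 = 0.18 × 0.072968 = 0.0131342
  π_4·L_4 = 0.28 × 0.0711639 = 0.0199259
Marginal: 5.62884e-10 + 1.19508e-05 + 0.0131342 + 0.0199259 = 0.0330721
So the posterior for Component 3 is 0.0131342 / 0.0330721 ≈ 0.397.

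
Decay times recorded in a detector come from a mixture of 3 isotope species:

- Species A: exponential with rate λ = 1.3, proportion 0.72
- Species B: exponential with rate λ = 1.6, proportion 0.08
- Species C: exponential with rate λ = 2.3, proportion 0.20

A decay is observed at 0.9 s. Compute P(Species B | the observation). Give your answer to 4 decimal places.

0.0800

Posterior ∝ prior × likelihood, so P(k | x) ∝ w_k f_k(x); normalise over all components.
Exponential densities:
  p_A = 1.3·e^(−1.3·0.9) = 1.3·e^(−1.1700) = 0.403477
  p_B = 1.6·e^(−1.6·0.9) = 1.6·e^(−1.4400) = 0.379084
  p_C = 2.3·e^(−2.3·0.9) = 2.3·e^(−2.0700) = 0.290227
Prior × likelihood for each component:
  w_A·p_A = 0.72 × 0.403477 = 0.290503
  w_B·p_B = 0.08 × 0.379084 = 0.0303268
  w_C·p_C = 0.20 × 0.290227 = 0.0580455
Sum: 0.290503 + 0.0303268 + 0.0580455 = 0.378876
P(Species B | data) = 0.0303268 / 0.378876 ≈ 0.0800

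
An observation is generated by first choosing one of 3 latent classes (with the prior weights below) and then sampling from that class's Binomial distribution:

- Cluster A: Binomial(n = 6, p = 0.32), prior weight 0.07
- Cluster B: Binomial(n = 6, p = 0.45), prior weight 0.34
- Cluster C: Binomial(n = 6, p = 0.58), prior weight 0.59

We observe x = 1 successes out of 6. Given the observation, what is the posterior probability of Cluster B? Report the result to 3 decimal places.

0.499

Posterior ∝ prior × likelihood, so P(k | x) ∝ w_k f_k(x); normalise over all components.
Component likelihoods at x = 1 successes out of 6:
  f_A = C(6,1)·0.32^1·0.68^5 = 6·0.32·0.145393 = 0.279155
  f_B = C(6,1)·0.45^1·0.55^5 = 6·0.45·0.0503284 = 0.135887
  f_C = C(6,1)·0.58^1·0.42^5 = 6·0.58·0.0130691 = 0.0454805
Weight by the priors:
  w_A·f_A = 0.07 × 0.279155 = 0.0195409
  w_B·f_B = 0.34 × 0.135887 = 0.0462015
  w_C·f_C = 0.59 × 0.0454805 = 0.0268335
Normaliser: 0.0195409 + 0.0462015 + 0.0268335 = 0.0925759
So the posterior for Cluster B is 0.0462015 / 0.0925759 ≈ 0.499.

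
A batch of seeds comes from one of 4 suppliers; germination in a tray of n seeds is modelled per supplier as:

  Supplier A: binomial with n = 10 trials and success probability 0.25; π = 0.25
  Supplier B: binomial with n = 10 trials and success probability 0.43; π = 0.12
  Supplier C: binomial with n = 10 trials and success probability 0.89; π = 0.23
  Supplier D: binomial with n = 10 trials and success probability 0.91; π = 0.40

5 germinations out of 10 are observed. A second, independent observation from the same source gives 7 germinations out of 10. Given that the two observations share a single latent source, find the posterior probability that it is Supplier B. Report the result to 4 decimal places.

0.9424

By Bayes' theorem, P(k | x) = π_k f_k(x) / Σ_j π_j f_j(x).
Since both observations come from the same component, the likelihood for component k is f_k(x₁)·f_k(x₂).
  L_A = [C(10,5)·0.25^5·0.75^5 = 252·0.000976562·0.237305 = 0.0583992] × [0.0030899] = 0.000180448
  L_B = [C(10,5)·0.43^5·0.57^5 = 252·0.0147008·0.0601692 = 0.222904] × [0.0604067] = 0.0134649
  L_C = [C(10,5)·0.89^5·0.11^5 = 252·0.558406·1.61051e-05 = 0.00226628] × [0.0706463] = 0.000160104
  L_D = [C(10,5)·0.91^5·0.09^5 = 252·0.624032·5.9049e-06 = 0.000928582] × [0.0452063] = 4.19777e-05
Unnormalised posteriors:
  π_A·L_A = 0.25 × 0.000180448 = 4.5112e-05
  π_B·L_B = 0.12 × 0.0134649 = 0.00161578
  π_C·L_C = 0.23 × 0.000160104 = 3.6824e-05
  π_D·L_D = 0.40 × 4.19777e-05 = 1.67911e-05
Denominator: 4.5112e-05 + 0.00161578 + 3.6824e-05 + 1.67911e-05 = 0.00171451
P(Supplier B | x₁,x₂) ≈ 0.9424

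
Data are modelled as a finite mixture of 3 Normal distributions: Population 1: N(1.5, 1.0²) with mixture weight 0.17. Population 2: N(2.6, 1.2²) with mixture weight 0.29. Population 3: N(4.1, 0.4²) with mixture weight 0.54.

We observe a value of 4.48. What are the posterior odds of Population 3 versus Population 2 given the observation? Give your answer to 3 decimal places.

The posterior odds equal the prior odds times the likelihood ratio: (w_i/w_j)·(f_i(x)/f_j(x)).
Evaluate each component's likelihood at the observed value:
  p_1 = (1/(1.0·√(2π)))·exp(−(4.48−1.5)²/(2·1.0²)) = 0.398942·exp(-4.44020) = 0.00470496
  p_2 = (1/(1.2·√(2π)))·exp(−(4.48−2.6)²/(2·1.2²)) = 0.332452·exp(-1.22722) = 0.0974435
  p_3 = (1/(0.4·√(2π)))·exp(−(4.48−4.1)²/(2·0.4²)) = 0.997356·exp(-0.45125) = 0.635148
Posterior odds = (w_3·p_3) / (w_2·p_2) = (0.54·0.635148) / (0.29·0.0974435) = 0.34298 / 0.0282586 ≈ 12.137

12.137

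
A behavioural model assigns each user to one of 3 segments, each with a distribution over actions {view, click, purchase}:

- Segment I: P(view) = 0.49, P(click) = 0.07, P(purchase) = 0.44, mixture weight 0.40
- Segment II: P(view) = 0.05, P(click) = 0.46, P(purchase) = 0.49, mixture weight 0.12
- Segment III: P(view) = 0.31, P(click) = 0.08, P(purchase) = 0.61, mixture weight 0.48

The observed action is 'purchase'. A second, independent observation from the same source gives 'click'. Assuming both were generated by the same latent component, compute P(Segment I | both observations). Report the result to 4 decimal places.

0.1962

By Bayes' theorem, P(k | x) = w_k f_k(x) / Σ_j w_j f_j(x).
Since both observations come from the same component, the likelihood for component k is f_k(x₁)·f_k(x₂).
  f_I = [P(purchase | comp) = 0.44] × [0.07] = 0.0308
  f_II = [P(purchase | comp) = 0.49] × [0.46] = 0.2254
  f_III = [P(purchase | comp) = 0.61] × [0.08] = 0.0488
Weight by the priors:
  w_I·f_I = 0.40 × 0.0308 = 0.01232
  w_II·f_II = 0.12 × 0.2254 = 0.027048
  w_III·f_III = 0.48 × 0.0488 = 0.023424
Marginal: 0.01232 + 0.027048 + 0.023424 = 0.062792
P(Segment I | data) ≈ 0.1962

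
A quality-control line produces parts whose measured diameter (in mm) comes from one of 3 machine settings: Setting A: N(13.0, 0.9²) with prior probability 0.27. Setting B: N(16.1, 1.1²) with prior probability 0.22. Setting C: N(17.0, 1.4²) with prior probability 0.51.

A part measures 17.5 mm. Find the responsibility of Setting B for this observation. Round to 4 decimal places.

The responsibility of component k is π_k f_k(x) divided by Σ_j π_j f_j(x).
Normal densities:
  f_A = (1/(0.9·√(2π)))·exp(−(17.5−13.0)²/(2·0.9²)) = 0.443269·exp(-12.50000) = 1.65191e-06
  f_B = (1/(1.1·√(2π)))·exp(−(17.5−16.1)²/(2·1.1²)) = 0.362675·exp(-0.80992) = 0.161352
  f_C = (1/(1.4·√(2π)))·exp(−(17.5−17.0)²/(2·1.4²)) = 0.284959·exp(-0.06378) = 0.267353
Weight by the priors:
  π_A·f_A = 0.27 × 1.65191e-06 = 4.46016e-07
  π_B·f_B = 0.22 × 0.161352 = 0.0354975
  π_C·f_C = 0.51 × 0.267353 = 0.13635
Evidence: 4.46016e-07 + 0.0354975 + 0.13635 = 0.171848
So the posterior for Setting B is 0.0354975 / 0.171848 ≈ 0.2066.

0.2066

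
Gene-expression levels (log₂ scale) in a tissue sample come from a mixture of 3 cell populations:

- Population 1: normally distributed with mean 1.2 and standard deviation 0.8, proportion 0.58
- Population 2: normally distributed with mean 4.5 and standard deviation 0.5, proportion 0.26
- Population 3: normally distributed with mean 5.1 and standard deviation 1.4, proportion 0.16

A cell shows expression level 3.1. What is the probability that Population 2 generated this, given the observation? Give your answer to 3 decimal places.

Apply Bayes' rule: the posterior for each component is proportional to its prior times its likelihood at x.
Component likelihoods at x = 3.1:
  p_1 = (1/(0.8·√(2π)))·exp(−(3.1−1.2)²/(2·0.8²)) = 0.498678·exp(-2.82031) = 0.0297149
  p_2 = (1/(0.5·√(2π)))·exp(−(3.1−4.5)²/(2·0.5²)) = 0.797885·exp(-3.92000) = 0.0158309
  p_3 = (1/(1.4·√(2π)))·exp(−(3.1−5.1)²/(2·1.4²)) = 0.284959·exp(-1.02041) = 0.102713
Multiply by the mixture weights:
  π_1·p_1 = 0.58 × 0.0297149 = 0.0172346
  π_2·p_2 = 0.26 × 0.0158309 = 0.00411603
  π_3·p_3 = 0.16 × 0.102713 = 0.016434
Evidence: 0.0172346 + 0.00411603 + 0.016434 = 0.0377847
P(Population 2 | the observation) = 0.00411603 / 0.0377847 ≈ 0.109

0.109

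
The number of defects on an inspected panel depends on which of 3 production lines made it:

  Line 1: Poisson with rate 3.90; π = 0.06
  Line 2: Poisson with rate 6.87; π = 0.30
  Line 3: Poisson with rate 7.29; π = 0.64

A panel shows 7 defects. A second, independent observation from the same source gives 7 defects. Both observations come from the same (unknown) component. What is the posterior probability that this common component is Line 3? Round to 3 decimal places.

0.673

The responsibility of component k is π_k f_k(x) divided by Σ_j π_j f_j(x).
Since both observations come from the same component, the likelihood for component k is f_k(x₁)·f_k(x₂).
  L_1 = [e^(−3.90)·3.90^7/7! = 0.0551154] × [0.0551154] = 0.00303771
  L_2 = [e^(−6.87)·6.87^7/7! = 0.148821] × [0.148821] = 0.0221476
  L_3 = [e^(−7.29)·7.29^7/7! = 0.148134] × [0.148134] = 0.0219437
Unnormalised posteriors:
  π_1·L_1 = 0.06 × 0.00303771 = 0.000182263
  π_2·L_2 = 0.30 × 0.0221476 = 0.00664429
  π_3·L_3 = 0.64 × 0.0219437 = 0.014044
Normaliser: 0.000182263 + 0.00664429 + 0.014044 = 0.0208705
Responsibility of Line 3: 0.014044 / 0.0208705 ≈ 0.673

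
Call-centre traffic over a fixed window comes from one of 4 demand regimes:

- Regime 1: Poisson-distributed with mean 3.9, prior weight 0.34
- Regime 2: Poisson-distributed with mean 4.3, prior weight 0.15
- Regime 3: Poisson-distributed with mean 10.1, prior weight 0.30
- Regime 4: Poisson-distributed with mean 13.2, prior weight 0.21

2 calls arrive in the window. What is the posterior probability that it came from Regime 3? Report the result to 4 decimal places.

Posterior ∝ prior × likelihood, so P(k | x) ∝ π_k f_k(x); normalise over all components.
Component likelihoods at x = 2 calls:
  L_1 = e^(−3.9)·3.9^2/2! = 0.15394
  L_2 = e^(−4.3)·4.3^2/2! = 0.125441
  L_3 = e^(−10.1)·10.1^2/2! = 0.00209526
  L_4 = e^(−13.2)·13.2^2/2! = 0.000161224
Multiply by the mixture weights:
  π_1·L_1 = 0.34 × 0.15394 = 0.0523395
  π_2·L_2 = 0.15 × 0.125441 = 0.0188162
  π_3·L_3 = 0.30 × 0.00209526 = 0.000628579
  π_4·L_4 = 0.21 × 0.000161224 = 3.38571e-05
Marginal: 0.0523395 + 0.0188162 + 0.000628579 + 3.38571e-05 = 0.0718181
So the posterior for Regime 3 is 0.000628579 / 0.0718181 ≈ 0.0088.

0.0088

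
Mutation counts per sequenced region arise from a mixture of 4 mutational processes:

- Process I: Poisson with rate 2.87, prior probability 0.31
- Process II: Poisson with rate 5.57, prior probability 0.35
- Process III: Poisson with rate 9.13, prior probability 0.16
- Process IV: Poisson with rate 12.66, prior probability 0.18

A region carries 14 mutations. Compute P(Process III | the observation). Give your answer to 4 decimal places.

0.2337

The responsibility of component k is π_k f_k(x) divided by Σ_j π_j f_j(x).
Component likelihoods at x = 14 mutations:
  L_I = 1.67307e-06
  L_II = 0.00120933
  L_III = 0.0347595
  L_IV = 0.0989681
Unnormalised posteriors:
  π_I·L_I = 0.31 × 1.67307e-06 = 5.1865e-07
  π_II·L_II = 0.35 × 0.00120933 = 0.000423265
  π_III·L_III = 0.16 × 0.0347595 = 0.00556153
  π_IV·L_IV = 0.18 × 0.0989681 = 0.0178143
Evidence: 5.1865e-07 + 0.000423265 + 0.00556153 + 0.0178143 = 0.0237996
P(Process III | the observation) = 0.00556153 / 0.0237996 ≈ 0.2337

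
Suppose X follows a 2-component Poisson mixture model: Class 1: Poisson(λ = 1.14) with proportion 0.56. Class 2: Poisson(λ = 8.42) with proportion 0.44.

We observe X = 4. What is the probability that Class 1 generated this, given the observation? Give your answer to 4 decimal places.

The responsibility of component k is P(Z=k) f_k(x) divided by Σ_j P(Z=j) f_j(x).
Component likelihoods at x = 4:
  f_1 = 0.0225067
  f_2 = 0.0461613
Weight by the priors:
  P(Z=1)·f_1 = 0.56 × 0.0225067 = 0.0126038
  P(Z=2)·f_2 = 0.44 × 0.0461613 = 0.020311
Sum: 0.0126038 + 0.020311 = 0.0329147
Responsibility of Class 1: 0.0126038 / 0.0329147 ≈ 0.3829

0.3829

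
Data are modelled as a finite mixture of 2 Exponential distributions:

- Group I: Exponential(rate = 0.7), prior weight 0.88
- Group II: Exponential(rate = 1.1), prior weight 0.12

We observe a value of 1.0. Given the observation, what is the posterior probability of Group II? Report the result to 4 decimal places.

By Bayes' theorem, P(k | x) = P(Z=k) f_k(x) / Σ_j P(Z=j) f_j(x).
Component likelihoods at x = 1.0:
  L_I = 0.7·e^(−0.7·1.0) = 0.7·e^(−0.7000) = 0.34761
  L_II = 1.1·e^(−1.1·1.0) = 1.1·e^(−1.1000) = 0.366158
Weight by the priors:
  P(Z=I)·L_I = 0.88 × 0.34761 = 0.305897
  P(Z=II)·L_II = 0.12 × 0.366158 = 0.043939
Sum: 0.305897 + 0.043939 = 0.349836
P(Group II | x) ≈ 0.1256

0.1256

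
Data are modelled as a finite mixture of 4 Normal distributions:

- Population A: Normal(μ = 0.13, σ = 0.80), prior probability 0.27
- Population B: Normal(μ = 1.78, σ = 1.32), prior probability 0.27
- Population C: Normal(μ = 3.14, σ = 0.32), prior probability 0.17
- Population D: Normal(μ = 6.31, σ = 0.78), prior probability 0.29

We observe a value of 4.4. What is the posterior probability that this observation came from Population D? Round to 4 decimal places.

P(component k | x) = π_k·f_k(x) / marginal(x), where marginal(x) = Σ_j π_j·f_j(x).
Normal densities:
  f_A = 3.24738e-07
  f_B = 0.0421558
  f_C = 0.000535957
  f_D = 0.0255125
Prior × likelihood for each component:
  π_A·f_A = 0.27 × 3.24738e-07 = 8.76792e-08
  π_B·f_B = 0.27 × 0.0421558 = 0.0113821
  π_C·f_C = 0.17 × 0.000535957 = 9.11126e-05
  π_D·f_D = 0.29 × 0.0255125 = 0.00739862
Denominator: 8.76792e-08 + 0.0113821 + 9.11126e-05 + 0.00739862 = 0.0188719
So the posterior for Population D is 0.00739862 / 0.0188719 ≈ 0.3920.

0.3920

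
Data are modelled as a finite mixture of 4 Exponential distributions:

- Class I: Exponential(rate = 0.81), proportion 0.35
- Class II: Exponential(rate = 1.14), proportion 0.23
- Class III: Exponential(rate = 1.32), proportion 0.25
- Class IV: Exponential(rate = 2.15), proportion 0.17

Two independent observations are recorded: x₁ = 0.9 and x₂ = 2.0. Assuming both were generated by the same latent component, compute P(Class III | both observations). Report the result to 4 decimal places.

0.2159

Posterior ∝ prior × likelihood, so P(k | x) ∝ π_k f_k(x); normalise over all components.
Since both observations come from the same component, the likelihood for component k is f_k(x₁)·f_k(x₂).
  f_I = [0.81·e^(−0.81·0.9) = 0.81·e^(−0.7290) = 0.390737] × [0.160298] = 0.0626343
  f_II = [1.14·e^(−1.14·0.9) = 1.14·e^(−1.0260) = 0.408619] × [0.116604] = 0.0476466
  f_III = [1.32·e^(−1.32·0.9) = 1.32·e^(−1.1880) = 0.402376] × [0.0941969] = 0.0379026
  f_IV = [2.15·e^(−2.15·0.9) = 2.15·e^(−1.9350) = 0.310512] × [0.0291724] = 0.00905839
Weight by the priors:
  π_I·f_I = 0.35 × 0.0626343 = 0.021922
  π_II·f_II = 0.23 × 0.0476466 = 0.0109587
  π_III·f_III = 0.25 × 0.0379026 = 0.00947564
  π_IV·f_IV = 0.17 × 0.00905839 = 0.00153993
Evidence: 0.021922 + 0.0109587 + 0.00947564 + 0.00153993 = 0.0438963
Responsibility of Class III: 0.00947564 / 0.0438963 ≈ 0.2159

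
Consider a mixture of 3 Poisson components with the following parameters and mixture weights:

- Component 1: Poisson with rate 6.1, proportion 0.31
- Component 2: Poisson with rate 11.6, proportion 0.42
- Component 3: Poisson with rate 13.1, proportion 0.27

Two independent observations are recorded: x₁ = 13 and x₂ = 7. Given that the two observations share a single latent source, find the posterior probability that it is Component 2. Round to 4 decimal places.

0.6757

Posterior ∝ prior × likelihood, so P(k | x) ∝ π_k f_k(x); normalise over all components.
Since both observations come from the same component, the likelihood for component k is f_k(x₁)·f_k(x₂).
  f_1 = [0.00583192] × [0.139856] = 0.00081563
  f_2 = [0.101358] × [0.0513996] = 0.00520975
  f_3 = [0.109898] × [0.0268665] = 0.00295257
Prior × likelihood for each component:
  π_1·f_1 = 0.31 × 0.00081563 = 0.000252845
  π_2·f_2 = 0.42 × 0.00520975 = 0.0021881
  π_3·f_3 = 0.27 × 0.00295257 = 0.000797193
Evidence: 0.000252845 + 0.0021881 + 0.000797193 = 0.00323813
Responsibility of Component 2: 0.0021881 / 0.00323813 ≈ 0.6757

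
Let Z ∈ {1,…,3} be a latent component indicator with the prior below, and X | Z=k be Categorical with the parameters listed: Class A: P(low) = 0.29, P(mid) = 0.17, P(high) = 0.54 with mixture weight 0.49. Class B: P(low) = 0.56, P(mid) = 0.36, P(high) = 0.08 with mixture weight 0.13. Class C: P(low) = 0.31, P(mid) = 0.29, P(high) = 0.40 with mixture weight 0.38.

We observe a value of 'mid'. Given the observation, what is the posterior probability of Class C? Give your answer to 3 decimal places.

Apply Bayes' rule: the posterior for each component is proportional to its prior times its likelihood at x.
Evaluate each component's likelihood at the observed value:
  p_A = 0.17
  p_B = 0.36
  p_C = 0.29
Unnormalised posteriors:
  w_A·p_A = 0.49 × 0.17 = 0.0833
  w_B·p_B = 0.13 × 0.36 = 0.0468
  w_C·p_C = 0.38 × 0.29 = 0.1102
Marginal: 0.0833 + 0.0468 + 0.1102 = 0.2403
P(Class C | data) = 0.1102 / 0.2403 ≈ 0.459

0.459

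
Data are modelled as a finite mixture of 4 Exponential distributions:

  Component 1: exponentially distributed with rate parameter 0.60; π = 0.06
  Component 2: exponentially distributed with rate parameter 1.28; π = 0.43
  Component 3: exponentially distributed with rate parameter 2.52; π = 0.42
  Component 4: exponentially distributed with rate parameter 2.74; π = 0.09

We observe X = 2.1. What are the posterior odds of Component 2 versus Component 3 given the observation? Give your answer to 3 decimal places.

7.030

Since P(k|x) ∝ w_k f_k(x), the posterior odds are w_i f_i(x) / (w_j f_j(x)).
Evaluate each component's likelihood at the observed value:
  L_1 = 0.60·e^(−0.60·2.1) = 0.60·e^(−1.2600) = 0.170192
  L_2 = 1.28·e^(−1.28·2.1) = 1.28·e^(−2.6880) = 0.0870616
  L_3 = 2.52·e^(−2.52·2.1) = 2.52·e^(−5.2920) = 0.0126799
  L_4 = 2.74·e^(−2.74·2.1) = 2.74·e^(−5.7540) = 0.00868601
Odds = (0.43/0.42) × (0.0870616/0.0126799) = 1.02381 × 6.86613 ≈ 7.030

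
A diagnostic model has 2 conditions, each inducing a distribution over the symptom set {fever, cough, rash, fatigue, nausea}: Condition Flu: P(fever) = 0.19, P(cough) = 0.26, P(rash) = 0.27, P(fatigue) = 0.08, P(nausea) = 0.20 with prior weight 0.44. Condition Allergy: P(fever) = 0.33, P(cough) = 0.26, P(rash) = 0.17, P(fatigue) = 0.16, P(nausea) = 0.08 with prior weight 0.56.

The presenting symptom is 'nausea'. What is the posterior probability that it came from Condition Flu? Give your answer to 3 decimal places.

0.663

P(component k | x) = w_k·f_k(x) / marginal(x), where marginal(x) = Σ_j w_j·f_j(x).
Categorical probabilities:
  f_Flu = P(nausea | comp) = 0.20
  f_Allergy = P(nausea | comp) = 0.08
Prior × likelihood for each component:
  w_Flu·f_Flu = 0.44 × 0.2 = 0.088
  w_Allergy·f_Allergy = 0.56 × 0.08 = 0.0448
Evidence: 0.088 + 0.0448 = 0.1328
So the posterior for Condition Flu is 0.088 / 0.1328 ≈ 0.663.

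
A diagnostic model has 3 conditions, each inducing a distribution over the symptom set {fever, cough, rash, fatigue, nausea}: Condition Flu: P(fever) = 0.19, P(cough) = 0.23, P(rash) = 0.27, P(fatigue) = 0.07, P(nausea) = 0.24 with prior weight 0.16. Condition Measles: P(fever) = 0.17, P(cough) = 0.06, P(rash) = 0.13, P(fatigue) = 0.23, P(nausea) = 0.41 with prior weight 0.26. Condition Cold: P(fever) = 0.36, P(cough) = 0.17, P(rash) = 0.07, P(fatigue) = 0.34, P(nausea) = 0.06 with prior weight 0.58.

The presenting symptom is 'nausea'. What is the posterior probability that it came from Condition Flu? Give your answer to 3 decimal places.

By Bayes' theorem, P(k | x) = P(Z=k) f_k(x) / Σ_j P(Z=j) f_j(x).
Categorical probabilities:
  f_Flu = P(nausea | comp) = 0.24
  f_Measles = P(nausea | comp) = 0.41
  f_Cold = P(nausea | comp) = 0.06
Unnormalised posteriors:
  P(Z=Flu)·f_Flu = 0.16 × 0.24 = 0.0384
  P(Z=Measles)·f_Measles = 0.26 × 0.41 = 0.1066
  P(Z=Cold)·f_Cold = 0.58 × 0.06 = 0.0348
Evidence: 0.0384 + 0.1066 + 0.0348 = 0.1798
So the posterior for Condition Flu is 0.0384 / 0.1798 ≈ 0.214.

0.214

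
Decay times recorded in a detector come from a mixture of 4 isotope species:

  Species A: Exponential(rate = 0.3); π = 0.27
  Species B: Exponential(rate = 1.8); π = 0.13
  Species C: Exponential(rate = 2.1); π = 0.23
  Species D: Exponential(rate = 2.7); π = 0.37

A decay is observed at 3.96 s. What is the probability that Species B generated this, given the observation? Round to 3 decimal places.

Apply Bayes' rule: the posterior for each component is proportional to its prior times its likelihood at x.
Evaluate each component's likelihood at the observed value:
  f_A = 0.3·e^(−0.3·3.96) = 0.3·e^(−1.1880) = 0.0914491
  f_B = 1.8·e^(−1.8·3.96) = 1.8·e^(−7.1280) = 0.00144418
  f_C = 2.1·e^(−2.1·3.96) = 2.1·e^(−8.3160) = 0.000513602
  f_D = 2.7·e^(−2.7·3.96) = 2.7·e^(−10.6920) = 6.13603e-05
Multiply by the mixture weights:
  w_A·f_A = 0.27 × 0.0914491 = 0.0246913
  w_B·f_B = 0.13 × 0.00144418 = 0.000187743
  w_C·f_C = 0.23 × 0.000513602 = 0.000118128
  w_D·f_D = 0.37 × 6.13603e-05 = 2.27033e-05
Sum: 0.0246913 + 0.000187743 + 0.000118128 + 2.27033e-05 = 0.0250198
So the posterior for Species B is 0.000187743 / 0.0250198 ≈ 0.008.

0.008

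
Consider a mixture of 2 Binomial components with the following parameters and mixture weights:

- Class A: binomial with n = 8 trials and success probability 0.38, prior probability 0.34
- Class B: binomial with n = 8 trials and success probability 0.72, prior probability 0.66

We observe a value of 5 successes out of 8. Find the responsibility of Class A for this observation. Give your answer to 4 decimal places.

0.1863

Apply Bayes' rule: the posterior for each component is proportional to its prior times its likelihood at x.
Component likelihoods at x = 5 successes out of 8:
  f_A = C(8,5)·0.38^5·0.62^3 = 56·0.00792352·0.238328 = 0.10575
  f_B = C(8,5)·0.72^5·0.28^3 = 56·0.193492·0.021952 = 0.237862
Multiply by the mixture weights:
  π_A·f_A = 0.34 × 0.10575 = 0.0359551
  π_B·f_B = 0.66 × 0.237862 = 0.156989
Sum: 0.0359551 + 0.156989 = 0.192944
P(Class A | data) ≈ 0.1863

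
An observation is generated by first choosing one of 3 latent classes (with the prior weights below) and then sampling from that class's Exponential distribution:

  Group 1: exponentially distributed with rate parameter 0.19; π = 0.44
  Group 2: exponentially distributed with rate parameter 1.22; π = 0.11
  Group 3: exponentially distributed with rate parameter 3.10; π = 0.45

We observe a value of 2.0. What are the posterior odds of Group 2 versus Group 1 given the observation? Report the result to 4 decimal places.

Only the two components matter; the odds are (π_i f_i(x)) / (π_j f_j(x)).
Component likelihoods at x = 2.0:
  p_1 = 0.19·e^(−0.19·2.0) = 0.19·e^(−0.3800) = 0.129934
  p_2 = 1.22·e^(−1.22·2.0) = 1.22·e^(−2.4400) = 0.106336
  p_3 = 3.10·e^(−3.10·2.0) = 3.10·e^(−6.2000) = 0.00629123
Odds = (0.11/0.44) × (0.106336/0.129934) = 0.25 × 0.818389 ≈ 0.2046

0.2046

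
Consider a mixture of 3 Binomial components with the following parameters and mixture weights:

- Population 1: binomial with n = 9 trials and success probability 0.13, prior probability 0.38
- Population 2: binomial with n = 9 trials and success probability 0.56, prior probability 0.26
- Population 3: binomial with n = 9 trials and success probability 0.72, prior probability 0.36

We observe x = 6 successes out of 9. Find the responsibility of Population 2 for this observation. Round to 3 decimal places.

0.383

The responsibility of component k is w_k f_k(x) divided by Σ_j w_j f_j(x).
Binomial probabilities:
  L_1 = 0.000266991
  L_2 = 0.220681
  L_3 = 0.256891
Prior × likelihood for each component:
  w_1·L_1 = 0.38 × 0.000266991 = 0.000101457
  w_2·L_2 = 0.26 × 0.220681 = 0.0573771
  w_3·L_3 = 0.36 × 0.256891 = 0.0924806
Sum: 0.000101457 + 0.0573771 + 0.0924806 = 0.149959
P(Population 2 | data) = 0.0573771 / 0.149959 ≈ 0.383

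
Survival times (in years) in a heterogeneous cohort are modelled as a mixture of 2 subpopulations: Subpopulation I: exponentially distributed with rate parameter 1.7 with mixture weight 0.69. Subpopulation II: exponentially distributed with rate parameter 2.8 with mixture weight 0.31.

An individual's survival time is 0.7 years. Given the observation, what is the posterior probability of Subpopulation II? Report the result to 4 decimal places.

0.2552

Posterior ∝ prior × likelihood, so P(k | x) ∝ w_k f_k(x); normalise over all components.
Component likelihoods at x = 0.7 years:
  f_I = 1.7·e^(−1.7·0.7) = 1.7·e^(−1.1900) = 0.517176
  f_II = 2.8·e^(−2.8·0.7) = 2.8·e^(−1.9600) = 0.394404
Weight by the priors:
  w_I·f_I = 0.69 × 0.517176 = 0.356852
  w_II·f_II = 0.31 × 0.394404 = 0.122265
Normaliser: 0.356852 + 0.122265 = 0.479117
Responsibility of Subpopulation II: 0.122265 / 0.479117 ≈ 0.2552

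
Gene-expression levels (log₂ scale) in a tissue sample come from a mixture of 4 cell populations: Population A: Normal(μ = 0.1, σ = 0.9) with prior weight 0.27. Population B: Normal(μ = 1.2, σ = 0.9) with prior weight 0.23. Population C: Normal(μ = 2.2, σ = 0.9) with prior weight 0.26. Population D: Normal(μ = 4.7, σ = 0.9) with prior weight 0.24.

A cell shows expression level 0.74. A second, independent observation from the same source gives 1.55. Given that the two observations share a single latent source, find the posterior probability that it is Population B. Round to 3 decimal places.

0.628

P(component k | x) = P(Z=k)·f_k(x) / marginal(x), where marginal(x) = Σ_j P(Z=j)·f_j(x).
Since both observations come from the same component, the likelihood for component k is f_k(x₁)·f_k(x₂).
  p_A = [0.34424] × [0.121066] = 0.0416758
  p_B = [0.388992] × [0.410986] = 0.159871
  p_C = [0.118911] × [0.341509] = 0.0406092
  p_D = [2.77139e-05] × [0.000969647] = 2.68727e-08
Unnormalised posteriors:
  P(Z=A)·p_A = 0.27 × 0.0416758 = 0.0112525
  P(Z=B)·p_B = 0.23 × 0.159871 = 0.0367702
  P(Z=C)·p_C = 0.26 × 0.0406092 = 0.0105584
  P(Z=D)·p_D = 0.24 × 2.68727e-08 = 6.44944e-09
Normaliser: 0.0112525 + 0.0367702 + 0.0105584 + 6.44944e-09 = 0.0585811
So the posterior for Population B is 0.0367702 / 0.0585811 ≈ 0.628.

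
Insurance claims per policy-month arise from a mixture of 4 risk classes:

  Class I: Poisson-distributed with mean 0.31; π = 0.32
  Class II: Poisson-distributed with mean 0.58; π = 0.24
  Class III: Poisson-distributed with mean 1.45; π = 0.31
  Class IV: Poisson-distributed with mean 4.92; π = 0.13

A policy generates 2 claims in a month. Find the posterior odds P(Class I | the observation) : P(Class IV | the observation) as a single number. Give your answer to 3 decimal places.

0.982

Posterior odds = (π_i f_i(x)) / (π_j f_j(x)); the normalising sum cancels.
Poisson probabilities:
  f_I = e^(−0.31)·0.31^2/2! = 0.0352421
  f_II = e^(−0.58)·0.58^2/2! = 0.0941749
  f_III = e^(−1.45)·1.45^2/2! = 0.246592
  f_IV = e^(−4.92)·4.92^2/2! = 0.0883428
Posterior odds = (π_I·f_I) / (π_IV·f_IV) = (0.32·0.0352421) / (0.13·0.0883428) = 0.0112775 / 0.0114846 ≈ 0.982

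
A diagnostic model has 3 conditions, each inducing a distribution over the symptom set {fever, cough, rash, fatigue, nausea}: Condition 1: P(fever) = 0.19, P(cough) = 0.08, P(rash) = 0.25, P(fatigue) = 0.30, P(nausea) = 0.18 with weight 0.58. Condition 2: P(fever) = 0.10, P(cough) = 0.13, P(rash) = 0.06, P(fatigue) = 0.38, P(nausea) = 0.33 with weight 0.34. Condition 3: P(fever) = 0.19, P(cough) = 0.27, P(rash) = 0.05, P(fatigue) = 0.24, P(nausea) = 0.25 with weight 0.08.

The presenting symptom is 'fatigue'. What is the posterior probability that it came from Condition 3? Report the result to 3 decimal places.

By Bayes' theorem, P(k | x) = P(Z=k) f_k(x) / Σ_j P(Z=j) f_j(x).
Component likelihoods at x = 'fatigue':
  p_1 = P(fatigue | comp) = 0.30
  p_2 = P(fatigue | comp) = 0.38
  p_3 = P(fatigue | comp) = 0.24
Unnormalised posteriors:
  P(Z=1)·p_1 = 0.58 × 0.3 = 0.174
  P(Z=2)·p_2 = 0.34 × 0.38 = 0.1292
  P(Z=3)·p_3 = 0.08 × 0.24 = 0.0192
Normaliser: 0.174 + 0.1292 + 0.0192 = 0.3224
P(Condition 3 | x) = 0.0192 / 0.3224 ≈ 0.060

0.060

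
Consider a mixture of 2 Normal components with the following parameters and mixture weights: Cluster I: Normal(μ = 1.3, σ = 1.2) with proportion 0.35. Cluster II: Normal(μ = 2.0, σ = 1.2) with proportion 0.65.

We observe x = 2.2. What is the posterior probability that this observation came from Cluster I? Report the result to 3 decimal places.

0.292

Posterior ∝ prior × likelihood, so P(k | x) ∝ w_k f_k(x); normalise over all components.
Normal densities:
  L_I = (1/(1.2·√(2π)))·exp(−(2.2−1.3)²/(2·1.2²)) = 0.332452·exp(-0.28125) = 0.250948
  L_II = (1/(1.2·√(2π)))·exp(−(2.2−2.0)²/(2·1.2²)) = 0.332452·exp(-0.01389) = 0.327866
Multiply by the mixture weights:
  w_I·L_I = 0.35 × 0.250948 = 0.0878318
  w_II·L_II = 0.65 × 0.327866 = 0.213113
Sum: 0.0878318 + 0.213113 = 0.300945
Responsibility of Cluster I: 0.0878318 / 0.300945 ≈ 0.292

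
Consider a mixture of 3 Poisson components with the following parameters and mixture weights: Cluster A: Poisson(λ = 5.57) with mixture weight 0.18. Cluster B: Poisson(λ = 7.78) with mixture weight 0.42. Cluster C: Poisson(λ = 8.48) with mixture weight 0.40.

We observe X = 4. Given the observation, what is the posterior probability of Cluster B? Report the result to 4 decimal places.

0.3712

Apply Bayes' rule: the posterior for each component is proportional to its prior times its likelihood at x.
Evaluate each component's likelihood at the observed value:
  p_A = 0.152823
  p_B = 0.0638111
  p_C = 0.0447255
Multiply by the mixture weights:
  w_A·p_A = 0.18 × 0.152823 = 0.0275082
  w_B·p_B = 0.42 × 0.0638111 = 0.0268007
  w_C·p_C = 0.40 × 0.0447255 = 0.0178902
Evidence: 0.0275082 + 0.0268007 + 0.0178902 = 0.072199
P(Cluster B | data) = 0.0268007 / 0.072199 ≈ 0.3712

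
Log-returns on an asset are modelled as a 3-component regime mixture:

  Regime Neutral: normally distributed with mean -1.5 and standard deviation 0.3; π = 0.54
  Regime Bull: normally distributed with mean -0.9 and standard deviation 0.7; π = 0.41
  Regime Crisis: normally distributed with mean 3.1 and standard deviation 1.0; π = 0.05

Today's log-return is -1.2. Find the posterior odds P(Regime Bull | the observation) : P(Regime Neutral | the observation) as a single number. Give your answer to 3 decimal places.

0.489

Only the two components matter; the odds are (P(Z=i) f_i(x)) / (P(Z=j) f_j(x)).
Evaluate each component's likelihood at the observed value:
  f_Neutral = (1/(0.3·√(2π)))·exp(−(-1.2−-1.5)²/(2·0.3²)) = 1.329808·exp(-0.50000) = 0.806569
  f_Bull = (1/(0.7·√(2π)))·exp(−(-1.2−-0.9)²/(2·0.7²)) = 0.569918·exp(-0.09184) = 0.51991
  f_Crisis = (1/(1.0·√(2π)))·exp(−(-1.2−3.1)²/(2·1.0²)) = 0.398942·exp(-9.24500) = 3.85352e-05
Odds = (0.41/0.54) × (0.51991/0.806569) = 0.759259 × 0.644594 ≈ 0.489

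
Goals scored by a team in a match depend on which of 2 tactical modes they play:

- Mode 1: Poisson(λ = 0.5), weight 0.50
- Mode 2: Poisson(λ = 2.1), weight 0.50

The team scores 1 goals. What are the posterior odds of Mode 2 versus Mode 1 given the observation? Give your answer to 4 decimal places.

0.8480

The posterior odds equal the prior odds times the likelihood ratio: (π_i/π_j)·(f_i(x)/f_j(x)).
Component likelihoods at x = 1 goals:
  f_1 = 0.303265
  f_2 = 0.257158
Odds = (0.50/0.50) × (0.257158/0.303265) = 1 × 0.847965 ≈ 0.8480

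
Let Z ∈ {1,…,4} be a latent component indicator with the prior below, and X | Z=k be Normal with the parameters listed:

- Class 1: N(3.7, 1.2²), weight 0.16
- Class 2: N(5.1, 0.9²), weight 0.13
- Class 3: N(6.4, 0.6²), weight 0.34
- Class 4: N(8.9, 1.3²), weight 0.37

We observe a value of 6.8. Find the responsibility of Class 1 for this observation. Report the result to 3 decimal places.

The responsibility of component k is π_k f_k(x) divided by Σ_j π_j f_j(x).
Evaluate each component's likelihood at the observed value:
  L_1 = (1/(1.2·√(2π)))·exp(−(6.8−3.7)²/(2·1.2²)) = 0.332452·exp(-3.33681) = 0.0118188
  L_2 = (1/(0.9·√(2π)))·exp(−(6.8−5.1)²/(2·0.9²)) = 0.443269·exp(-1.78395) = 0.0744574
  L_3 = (1/(0.6·√(2π)))·exp(−(6.8−6.4)²/(2·0.6²)) = 0.664904·exp(-0.22222) = 0.532413
  L_4 = (1/(1.3·√(2π)))·exp(−(6.8−8.9)²/(2·1.3²)) = 0.306879·exp(-1.30473) = 0.0832392
Weight by the priors:
  π_1·L_1 = 0.16 × 0.0118188 = 0.001891
  π_2·L_2 = 0.13 × 0.0744574 = 0.00967946
  π_3·L_3 = 0.34 × 0.532413 = 0.181021
  π_4·L_4 = 0.37 × 0.0832392 = 0.0307985
Denominator: 0.001891 + 0.00967946 + 0.181021 + 0.0307985 = 0.22339
So the posterior for Class 1 is 0.001891 / 0.22339 ≈ 0.008.

0.008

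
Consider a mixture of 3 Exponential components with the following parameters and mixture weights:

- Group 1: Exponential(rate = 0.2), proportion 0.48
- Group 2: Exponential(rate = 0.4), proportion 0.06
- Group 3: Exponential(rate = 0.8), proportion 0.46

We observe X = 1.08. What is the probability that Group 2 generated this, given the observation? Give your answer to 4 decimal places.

0.0628

Apply Bayes' rule: the posterior for each component is proportional to its prior times its likelihood at x.
Exponential densities:
  L_1 = 0.161147
  L_2 = 0.259684
  L_3 = 0.337178
Unnormalised posteriors:
  π_1·L_1 = 0.48 × 0.161147 = 0.0773506
  π_2·L_2 = 0.06 × 0.259684 = 0.015581
  π_3·L_3 = 0.46 × 0.337178 = 0.155102
Sum: 0.0773506 + 0.015581 + 0.155102 = 0.248034
P(Group 2 | 1.08) = 0.015581 / 0.248034 ≈ 0.0628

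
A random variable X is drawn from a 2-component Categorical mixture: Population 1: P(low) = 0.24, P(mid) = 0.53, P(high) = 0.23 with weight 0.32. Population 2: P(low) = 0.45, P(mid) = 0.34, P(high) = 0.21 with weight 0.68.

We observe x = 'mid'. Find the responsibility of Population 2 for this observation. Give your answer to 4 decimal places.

0.5768

The responsibility of component k is π_k f_k(x) divided by Σ_j π_j f_j(x).
Categorical probabilities:
  f_1 = 0.53
  f_2 = 0.34
Weight by the priors:
  π_1·f_1 = 0.32 × 0.53 = 0.1696
  π_2·f_2 = 0.68 × 0.34 = 0.2312
Sum: 0.1696 + 0.2312 = 0.4008
Responsibility of Population 2: 0.2312 / 0.4008 ≈ 0.5768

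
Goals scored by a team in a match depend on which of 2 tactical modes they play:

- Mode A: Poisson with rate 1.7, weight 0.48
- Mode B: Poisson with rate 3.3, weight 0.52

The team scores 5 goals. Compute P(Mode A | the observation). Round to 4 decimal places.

The responsibility of component k is w_k f_k(x) divided by Σ_j w_j f_j(x).
Poisson probabilities:
  L_A = e^(−1.7)·1.7^5/5! = 0.0216154
  L_B = e^(−3.3)·3.3^5/5! = 0.120286
Multiply by the mixture weights:
  w_A·L_A = 0.48 × 0.0216154 = 0.0103754
  w_B·L_B = 0.52 × 0.120286 = 0.0625489
Normaliser: 0.0103754 + 0.0625489 = 0.0729243
P(Mode A | the observation) = 0.0103754 / 0.0729243 ≈ 0.1423

0.1423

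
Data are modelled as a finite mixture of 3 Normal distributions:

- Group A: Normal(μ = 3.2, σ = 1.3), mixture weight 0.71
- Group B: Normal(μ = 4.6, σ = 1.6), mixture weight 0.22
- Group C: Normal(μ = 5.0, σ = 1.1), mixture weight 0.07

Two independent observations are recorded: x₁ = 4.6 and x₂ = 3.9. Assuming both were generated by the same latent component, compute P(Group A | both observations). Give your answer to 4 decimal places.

Apply Bayes' rule: the posterior for each component is proportional to its prior times its likelihood at x.
Since both observations come from the same component, the likelihood for component k is f_k(x₁)·f_k(x₂).
  L_A = [(1/(1.3·√(2π)))·exp(−(4.6−3.2)²/(2·1.3²)) = 0.306879·exp(-0.57988) = 0.171841] × [0.265465] = 0.0456178
  L_B = [(1/(1.6·√(2π)))·exp(−(4.6−4.6)²/(2·1.6²)) = 0.249339·exp(-0.00000) = 0.249339] × [0.226583] = 0.0564959
  L_C = [(1/(1.1·√(2π)))·exp(−(4.6−5.0)²/(2·1.1²)) = 0.362675·exp(-0.06612) = 0.339472] × [0.219973] = 0.0746748
Weight by the priors:
  w_A·L_A = 0.71 × 0.0456178 = 0.0323886
  w_B·L_B = 0.22 × 0.0564959 = 0.0124291
  w_C·L_C = 0.07 × 0.0746748 = 0.00522723
Sum: 0.0323886 + 0.0124291 + 0.00522723 = 0.050045
So the posterior for Group A is 0.0323886 / 0.050045 ≈ 0.6472.

0.6472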